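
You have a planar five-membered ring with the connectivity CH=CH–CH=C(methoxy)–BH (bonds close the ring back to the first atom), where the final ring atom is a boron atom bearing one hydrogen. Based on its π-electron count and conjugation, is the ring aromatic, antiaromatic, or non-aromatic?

Antiaromatic

All ring atoms are sp² and supply a p orbital to the ring (each doubly-bonded ring atom is sp² with one p-orbital electron; the boron has an empty p orbital); the conjugation is uninterrupted.
Counting π electrons: 2 × 2 = 4 from the double-bond units + 0 from the BH atom = 4.
4 is a 4n count (n = 1), so the planar conjugated ring is antiaromatic.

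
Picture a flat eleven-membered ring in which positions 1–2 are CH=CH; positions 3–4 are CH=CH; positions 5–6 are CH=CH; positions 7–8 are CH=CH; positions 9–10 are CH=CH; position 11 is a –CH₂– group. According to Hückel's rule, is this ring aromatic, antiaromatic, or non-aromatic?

Non-aromatic

The CH2 position has four σ bonds — the tetrahedral CH₂ carbon is sp³ and has no p orbital in the ring π system — so the cyclic conjugation is interrupted.
Hückel's rule only applies to fully conjugated rings, so this one is simply non-aromatic.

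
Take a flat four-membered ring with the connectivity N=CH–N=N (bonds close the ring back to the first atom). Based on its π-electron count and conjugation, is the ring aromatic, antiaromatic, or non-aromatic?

Antiaromatic

All ring atoms are sp² and supply a p orbital to the ring (each doubly-bonded ring atom is sp² with one p-orbital electron; the doubly-bonded nitrogens are pyridine-type — their lone pairs lie in the ring plane, leaving one electron in the p orbital); the conjugation is uninterrupted.
Tallying contributions gives 2 × 2 = 4 from the 2 double-bond units.
4 = 4(1); a planar, fully conjugated 4n system is antiaromatic.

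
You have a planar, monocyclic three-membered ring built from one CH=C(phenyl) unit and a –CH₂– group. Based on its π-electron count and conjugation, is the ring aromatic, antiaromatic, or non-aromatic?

Non-aromatic

Because the tetrahedral CH₂ carbon is sp³ and has no p orbital in the ring π system at the CH2 position, the π system cannot extend all the way around the ring.
A ring that is not fully conjugated cannot be aromatic or antiaromatic regardless of its π-electron count.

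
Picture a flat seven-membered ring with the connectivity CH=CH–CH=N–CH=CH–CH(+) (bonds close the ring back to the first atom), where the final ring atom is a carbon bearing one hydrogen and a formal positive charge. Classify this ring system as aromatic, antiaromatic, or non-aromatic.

All ring atoms are sp² and supply a p orbital to the ring (the double-bond atoms are sp², each contributing one p electron; each sp² =N– keeps its lone pair in-plane and puts one electron into the π system; the carbocation has an empty p orbital); the conjugation is uninterrupted.
π-electron count: 3 × 2 = 6 from the double-bond units + 0 from the CH(+) atom = 6.
That gives a 4n+2 count (6, n = 1).

Aromatic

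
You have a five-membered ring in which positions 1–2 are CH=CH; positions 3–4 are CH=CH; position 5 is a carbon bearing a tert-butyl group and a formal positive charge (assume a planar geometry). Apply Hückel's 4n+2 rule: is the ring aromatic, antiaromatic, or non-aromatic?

All ring atoms are sp² and supply a p orbital to the ring (every atom in a ring double bond is sp² and brings one electron to the p orbital; the carbocation has an empty p orbital); the conjugation is uninterrupted.
Tallying contributions gives 2 × 2 = 4 from the double-bond units + 0 from the C(tert-butyl)(+) atom = 4.
4 is a 4n count (n = 1), so the planar conjugated ring is antiaromatic.

Antiaromatic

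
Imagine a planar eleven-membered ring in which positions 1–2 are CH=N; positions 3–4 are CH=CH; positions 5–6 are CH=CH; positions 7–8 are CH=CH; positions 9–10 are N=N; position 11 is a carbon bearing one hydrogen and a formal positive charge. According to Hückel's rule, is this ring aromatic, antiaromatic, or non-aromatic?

Aromatic

The p orbitals form a continuous loop: every atom in a ring double bond is sp² and brings one electron to the p orbital; each sp² =N– keeps its lone pair in-plane and puts one electron into the π system; the carbocation has an empty p orbital. The ring is fully conjugated.
Adding the contributions, 5 × 2 = 10 from the double-bond units + 0 from the CH(+) atom = 10.
10 = 4(2) + 2, which satisfies Hückel's 4n+2 rule.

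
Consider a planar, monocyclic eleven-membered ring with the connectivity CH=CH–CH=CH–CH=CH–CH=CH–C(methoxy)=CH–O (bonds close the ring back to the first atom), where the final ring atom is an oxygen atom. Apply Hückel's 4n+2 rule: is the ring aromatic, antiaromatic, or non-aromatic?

Every ring atom contributes a p orbital perpendicular to the ring (every atom in a ring double bond is sp² and brings one electron to the p orbital; the oxygen donates one lone pair from its p orbital), so the π system is cyclic and fully conjugated.
Tallying contributions gives 5 × 2 = 10 from the double-bond units + 2 from the O atom = 12.
12 = 4(3); a planar, fully conjugated 4n system is antiaromatic.

Antiaromatic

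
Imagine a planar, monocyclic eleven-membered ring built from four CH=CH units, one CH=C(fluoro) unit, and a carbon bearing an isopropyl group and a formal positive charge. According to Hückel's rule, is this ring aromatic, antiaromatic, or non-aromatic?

Aromatic

The p orbitals form a continuous loop: every atom in a ring double bond is sp² and brings one electron to the p orbital; the carbocation has an empty p orbital. The ring is fully conjugated.
Counting π electrons: 5 × 2 = 10 from the double-bond units + 0 from the C(isopropyl)(+) atom = 10.
10 = 4(2) + 2, which satisfies Hückel's 4n+2 rule.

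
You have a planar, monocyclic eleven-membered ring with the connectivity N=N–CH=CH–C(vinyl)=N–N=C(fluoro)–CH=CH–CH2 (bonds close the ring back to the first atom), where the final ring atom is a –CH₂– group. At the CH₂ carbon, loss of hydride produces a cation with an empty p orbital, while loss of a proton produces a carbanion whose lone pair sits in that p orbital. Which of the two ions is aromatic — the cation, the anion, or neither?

In either ion the ring is fully conjugated: every atom, including the new sp² carbon, supplies a p orbital.
Cation: 5 × 2 + 0 = 10 π electrons → 4(2)+2, aromatic.
Anion: 5 × 2 + 2 = 12 π electrons → 4(3), antiaromatic.

The cation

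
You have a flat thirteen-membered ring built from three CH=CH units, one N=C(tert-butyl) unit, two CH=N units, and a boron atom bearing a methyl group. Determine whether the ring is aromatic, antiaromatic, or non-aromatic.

Antiaromatic

Every ring atom contributes a p orbital perpendicular to the ring (the double-bond atoms are sp², each contributing one p electron; each sp² =N– keeps its lone pair in-plane and puts one electron into the π system; the boron has an empty p orbital), so the π system is cyclic and fully conjugated.
Tallying contributions gives 6 × 2 = 12 from the double-bond units + 0 from the B(methyl) atom = 12.
12 = 4(3); a planar, fully conjugated 4n system is antiaromatic.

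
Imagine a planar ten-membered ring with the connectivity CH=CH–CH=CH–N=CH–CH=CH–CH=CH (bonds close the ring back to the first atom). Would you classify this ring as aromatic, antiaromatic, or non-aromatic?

Aromatic

Every ring atom contributes a p orbital perpendicular to the ring (every atom in a ring double bond is sp² and brings one electron to the p orbital; each =N– nitrogen is pyridine-type (lone pair in the sp² plane, one electron in the p orbital)), so the π system is cyclic and fully conjugated.
Tallying contributions gives 5 × 2 = 10 from the 5 double-bond units.
Since 10 = 4·2 + 2, the ring meets the 4n+2 criterion.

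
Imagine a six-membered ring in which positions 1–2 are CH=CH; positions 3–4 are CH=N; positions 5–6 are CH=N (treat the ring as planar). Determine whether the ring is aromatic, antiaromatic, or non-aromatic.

Aromatic

Check conjugation: each doubly-bonded ring atom is sp² with one p-orbital electron; the doubly-bonded nitrogens are pyridine-type — their lone pairs lie in the ring plane, leaving one electron in the p orbital — every position has a p orbital, so the cyclic π system is continuous.
Counting π electrons: 3 × 2 = 6 from the 3 double-bond units.
Since 6 = 4·1 + 2, the ring meets the 4n+2 criterion.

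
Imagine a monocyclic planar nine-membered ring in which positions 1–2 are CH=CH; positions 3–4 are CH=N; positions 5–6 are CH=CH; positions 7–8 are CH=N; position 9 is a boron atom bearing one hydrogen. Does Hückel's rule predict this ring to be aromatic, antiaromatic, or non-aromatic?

Antiaromatic

The p orbitals form a continuous loop: each doubly-bonded ring atom is sp² with one p-orbital electron; each sp² =N– keeps its lone pair in-plane and puts one electron into the π system; the boron has an empty p orbital. The ring is fully conjugated.
Adding the contributions, 4 × 2 = 8 from the double-bond units + 0 from the BH atom = 8.
A 4n π count (8, n = 2) in a planar conjugated ring means antiaromatic.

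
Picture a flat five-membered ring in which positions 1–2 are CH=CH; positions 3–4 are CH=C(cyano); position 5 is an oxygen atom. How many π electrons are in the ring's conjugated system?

All ring atoms are sp² and supply a p orbital to the ring (the double-bond atoms are sp², each contributing one p electron; the oxygen donates one lone pair from its p orbital); the conjugation is uninterrupted.
π-electron count: 2 × 2 = 4 from the double-bond units + 2 from the O atom = 6.

6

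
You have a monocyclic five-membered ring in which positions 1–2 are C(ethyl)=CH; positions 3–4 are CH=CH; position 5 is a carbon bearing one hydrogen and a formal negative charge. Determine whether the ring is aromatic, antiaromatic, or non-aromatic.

Every ring atom contributes a p orbital perpendicular to the ring (the double-bond atoms are sp², each contributing one p electron; the carbanion's lone pair occupies the p orbital), so the π system is cyclic and fully conjugated.
Tallying contributions gives 2 × 2 = 4 from the double-bond units + 2 from the CH(-) atom = 6.
That gives a 4n+2 count (6, n = 1).

Aromatic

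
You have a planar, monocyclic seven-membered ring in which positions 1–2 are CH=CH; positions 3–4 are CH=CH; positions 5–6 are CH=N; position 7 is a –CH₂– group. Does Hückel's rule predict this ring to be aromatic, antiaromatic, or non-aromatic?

At the CH2 position, the tetrahedral CH₂ carbon is sp³ and has no p orbital in the ring π system; the ring's p-orbital overlap is broken there.
A ring that is not fully conjugated cannot be aromatic or antiaromatic regardless of its π-electron count.

Non-aromatic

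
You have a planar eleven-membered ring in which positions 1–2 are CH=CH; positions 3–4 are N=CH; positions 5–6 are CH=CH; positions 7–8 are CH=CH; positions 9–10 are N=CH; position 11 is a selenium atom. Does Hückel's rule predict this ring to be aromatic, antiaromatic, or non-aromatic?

All ring atoms are sp² and supply a p orbital to the ring (each doubly-bonded ring atom is sp² with one p-orbital electron; each sp² =N– keeps its lone pair in-plane and puts one electron into the π system; the selenium donates one lone pair from its p orbital); the conjugation is uninterrupted.
π-electron count: 5 × 2 = 10 from the double-bond units + 2 from the Se atom = 12.
12 = 4(3); a planar, fully conjugated 4n system is antiaromatic.

Antiaromatic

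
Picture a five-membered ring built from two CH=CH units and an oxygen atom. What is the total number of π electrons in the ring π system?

6

The p orbitals form a continuous loop: every atom in a ring double bond is sp² and brings one electron to the p orbital; the oxygen donates one lone pair from its p orbital. The ring is fully conjugated.
Adding the contributions, 2 × 2 = 4 from the double-bond units + 2 from the O atom = 6.
This is furan.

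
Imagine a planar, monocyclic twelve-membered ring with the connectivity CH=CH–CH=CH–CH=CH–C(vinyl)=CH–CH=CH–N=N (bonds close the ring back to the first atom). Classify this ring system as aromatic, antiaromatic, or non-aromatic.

All ring atoms are sp² and supply a p orbital to the ring (the double-bond atoms are sp², each contributing one p electron; each =N– nitrogen is pyridine-type (lone pair in the sp² plane, one electron in the p orbital)); the conjugation is uninterrupted.
Counting π electrons: 6 × 2 = 12 from the 6 double-bond units.
12 is a 4n count (n = 3), so the planar conjugated ring is antiaromatic.

Antiaromatic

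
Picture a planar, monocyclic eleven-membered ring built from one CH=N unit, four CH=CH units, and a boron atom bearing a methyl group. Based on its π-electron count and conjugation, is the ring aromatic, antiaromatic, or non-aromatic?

Aromatic

The p orbitals form a continuous loop: every atom in a ring double bond is sp² and brings one electron to the p orbital; the doubly-bonded nitrogens are pyridine-type — their lone pairs lie in the ring plane, leaving one electron in the p orbital; the boron has an empty p orbital. The ring is fully conjugated.
Counting π electrons: 5 × 2 = 10 from the double-bond units + 0 from the B(methyl) atom = 10.
10 = 4(2) + 2, which satisfies Hückel's 4n+2 rule.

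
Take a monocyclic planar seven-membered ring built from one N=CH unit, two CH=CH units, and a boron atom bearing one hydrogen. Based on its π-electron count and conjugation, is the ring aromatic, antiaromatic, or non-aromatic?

Aromatic

All ring atoms are sp² and supply a p orbital to the ring (every atom in a ring double bond is sp² and brings one electron to the p orbital; the doubly-bonded nitrogens are pyridine-type — their lone pairs lie in the ring plane, leaving one electron in the p orbital; the boron has an empty p orbital); the conjugation is uninterrupted.
Tallying contributions gives 3 × 2 = 6 from the double-bond units + 0 from the BH atom = 6.
With 6 π electrons (n = 1), the Hückel 4n+2 condition holds.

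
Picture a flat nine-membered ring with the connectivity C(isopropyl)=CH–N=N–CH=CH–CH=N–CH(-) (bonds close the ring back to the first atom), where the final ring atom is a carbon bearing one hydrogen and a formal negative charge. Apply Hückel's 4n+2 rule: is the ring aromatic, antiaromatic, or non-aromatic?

Every ring atom contributes a p orbital perpendicular to the ring (each doubly-bonded ring atom is sp² with one p-orbital electron; each =N– nitrogen is pyridine-type (lone pair in the sp² plane, one electron in the p orbital); the carbanion's lone pair occupies the p orbital), so the π system is cyclic and fully conjugated.
Tallying contributions gives 4 × 2 = 8 from the double-bond units + 2 from the CH(-) atom = 10.
10 = 4(2) + 2, which satisfies Hückel's 4n+2 rule.

Aromatic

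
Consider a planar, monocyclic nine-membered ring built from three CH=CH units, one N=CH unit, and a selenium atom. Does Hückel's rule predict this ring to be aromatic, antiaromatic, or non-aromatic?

The p orbitals form a continuous loop: each doubly-bonded ring atom is sp² with one p-orbital electron; the doubly-bonded nitrogens are pyridine-type — their lone pairs lie in the ring plane, leaving one electron in the p orbital; the selenium donates one lone pair from its p orbital. The ring is fully conjugated.
Tallying contributions gives 4 × 2 = 8 from the double-bond units + 2 from the Se atom = 10.
Since 10 = 4·2 + 2, the ring meets the 4n+2 criterion.

Aromatic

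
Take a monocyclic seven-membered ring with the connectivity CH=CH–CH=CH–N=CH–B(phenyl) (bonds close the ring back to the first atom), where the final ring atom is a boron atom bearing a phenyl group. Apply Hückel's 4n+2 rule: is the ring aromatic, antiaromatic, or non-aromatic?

Every ring atom contributes a p orbital perpendicular to the ring (the double-bond atoms are sp², each contributing one p electron; each sp² =N– keeps its lone pair in-plane and puts one electron into the π system; the boron has an empty p orbital), so the π system is cyclic and fully conjugated.
Adding the contributions, 3 × 2 = 6 from the double-bond units + 0 from the B(phenyl) atom = 6.
Since 6 = 4·1 + 2, the ring meets the 4n+2 criterion.

Aromatic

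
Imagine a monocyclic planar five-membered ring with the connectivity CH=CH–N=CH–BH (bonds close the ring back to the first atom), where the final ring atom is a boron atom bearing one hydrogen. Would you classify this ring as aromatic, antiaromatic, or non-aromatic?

Antiaromatic

The p orbitals form a continuous loop: every atom in a ring double bond is sp² and brings one electron to the p orbital; the doubly-bonded nitrogens are pyridine-type — their lone pairs lie in the ring plane, leaving one electron in the p orbital; the boron has an empty p orbital. The ring is fully conjugated.
π-electron count: 2 × 2 = 4 from the double-bond units + 0 from the BH atom = 4.
A 4n π count (4, n = 1) in a planar conjugated ring means antiaromatic.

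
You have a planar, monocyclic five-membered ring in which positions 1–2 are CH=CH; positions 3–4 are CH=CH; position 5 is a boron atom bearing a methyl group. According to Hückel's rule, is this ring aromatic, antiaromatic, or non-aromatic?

Check conjugation: the double-bond atoms are sp², each contributing one p electron; the boron has an empty p orbital — every position has a p orbital, so the cyclic π system is continuous.
Adding the contributions, 2 × 2 = 4 from the double-bond units + 0 from the B(methyl) atom = 4.
4 = 4(1); a planar, fully conjugated 4n system is antiaromatic.

Antiaromatic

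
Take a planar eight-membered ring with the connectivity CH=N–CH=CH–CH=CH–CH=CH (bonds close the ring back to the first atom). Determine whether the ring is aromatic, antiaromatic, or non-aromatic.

The p orbitals form a continuous loop: the double-bond atoms are sp², each contributing one p electron; the doubly-bonded nitrogens are pyridine-type — their lone pairs lie in the ring plane, leaving one electron in the p orbital. The ring is fully conjugated.
π-electron count: 4 × 2 = 8 from the 4 double-bond units.
With 8 = 4·2 π electrons, Hückel's rule classifies the planar ring as antiaromatic.

Antiaromatic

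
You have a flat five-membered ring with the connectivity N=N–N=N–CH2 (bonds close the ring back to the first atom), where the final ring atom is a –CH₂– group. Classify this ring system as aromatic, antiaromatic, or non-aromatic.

Non-aromatic

At the CH2 position, the tetrahedral CH₂ carbon is sp³ and has no p orbital in the ring π system; the ring's p-orbital overlap is broken there.
Hückel's rule only applies to fully conjugated rings, so this one is simply non-aromatic.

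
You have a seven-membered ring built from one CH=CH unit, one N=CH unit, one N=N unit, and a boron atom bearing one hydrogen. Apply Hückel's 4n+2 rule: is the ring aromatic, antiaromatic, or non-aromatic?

Aromatic

The p orbitals form a continuous loop: the double-bond atoms are sp², each contributing one p electron; the doubly-bonded nitrogens are pyridine-type — their lone pairs lie in the ring plane, leaving one electron in the p orbital; the boron has an empty p orbital. The ring is fully conjugated.
Tallying contributions gives 3 × 2 = 6 from the double-bond units + 0 from the BH atom = 6.
That gives a 4n+2 count (6, n = 1).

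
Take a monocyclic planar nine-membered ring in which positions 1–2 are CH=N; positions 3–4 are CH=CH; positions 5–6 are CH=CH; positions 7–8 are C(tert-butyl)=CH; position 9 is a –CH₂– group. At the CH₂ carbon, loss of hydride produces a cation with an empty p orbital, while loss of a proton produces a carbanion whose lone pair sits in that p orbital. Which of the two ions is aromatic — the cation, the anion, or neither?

Both ions have a continuous loop of p orbitals — each ring atom is sp².
Cation: 4 × 2 + 0 = 8 π electrons → 4(2), antiaromatic.
Anion: 4 × 2 + 2 = 10 π electrons → 4(2)+2, aromatic.

The anion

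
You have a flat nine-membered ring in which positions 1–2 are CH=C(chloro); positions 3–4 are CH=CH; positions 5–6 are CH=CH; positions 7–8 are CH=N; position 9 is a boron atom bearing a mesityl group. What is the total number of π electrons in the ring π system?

8

Every ring atom contributes a p orbital perpendicular to the ring (each doubly-bonded ring atom is sp² with one p-orbital electron; each sp² =N– keeps its lone pair in-plane and puts one electron into the π system; the boron has an empty p orbital), so the π system is cyclic and fully conjugated.
Tallying contributions gives 4 × 2 = 8 from the double-bond units + 0 from the B(mesityl) atom = 8.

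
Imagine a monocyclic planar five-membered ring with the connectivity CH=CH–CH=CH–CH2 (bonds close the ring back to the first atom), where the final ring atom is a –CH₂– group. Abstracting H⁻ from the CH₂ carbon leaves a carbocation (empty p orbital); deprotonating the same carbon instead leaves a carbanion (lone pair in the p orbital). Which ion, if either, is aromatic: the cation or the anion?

In both ions every ring atom is sp² and contributes a p orbital, so both rings are fully conjugated.
Cation: 2 × 2 + 0 = 4 π electrons → 4(1), antiaromatic.
Anion: 2 × 2 + 2 = 6 π electrons → 4(1)+2, aromatic.

The anion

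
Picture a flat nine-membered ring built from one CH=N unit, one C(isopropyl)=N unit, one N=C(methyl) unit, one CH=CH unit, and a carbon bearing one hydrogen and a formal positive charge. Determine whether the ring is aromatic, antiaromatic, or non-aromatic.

Check conjugation: each doubly-bonded ring atom is sp² with one p-orbital electron; each =N– nitrogen is pyridine-type (lone pair in the sp² plane, one electron in the p orbital); the carbocation has an empty p orbital — every position has a p orbital, so the cyclic π system is continuous.
π-electron count: 4 × 2 = 8 from the double-bond units + 0 from the CH(+) atom = 8.
A 4n π count (8, n = 2) in a planar conjugated ring means antiaromatic.

Antiaromatic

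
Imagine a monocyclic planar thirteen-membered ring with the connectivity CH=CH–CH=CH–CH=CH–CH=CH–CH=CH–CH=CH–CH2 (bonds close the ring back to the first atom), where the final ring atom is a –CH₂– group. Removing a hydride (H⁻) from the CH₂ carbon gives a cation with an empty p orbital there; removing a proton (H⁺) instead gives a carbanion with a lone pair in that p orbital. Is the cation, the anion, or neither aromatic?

The anion

In either ion the ring is fully conjugated: every atom, including the new sp² carbon, supplies a p orbital.
Cation: 6 × 2 + 0 = 12 π electrons → 4(3), antiaromatic.
Anion: 6 × 2 + 2 = 14 π electrons → 4(3)+2, aromatic.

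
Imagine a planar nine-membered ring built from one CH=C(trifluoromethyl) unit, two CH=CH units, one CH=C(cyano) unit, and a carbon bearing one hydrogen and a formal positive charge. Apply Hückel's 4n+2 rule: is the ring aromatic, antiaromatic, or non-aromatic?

The p orbitals form a continuous loop: every atom in a ring double bond is sp² and brings one electron to the p orbital; the carbocation has an empty p orbital. The ring is fully conjugated.
π-electron count: 4 × 2 = 8 from the double-bond units + 0 from the CH(+) atom = 8.
A 4n π count (8, n = 2) in a planar conjugated ring means antiaromatic.

Antiaromatic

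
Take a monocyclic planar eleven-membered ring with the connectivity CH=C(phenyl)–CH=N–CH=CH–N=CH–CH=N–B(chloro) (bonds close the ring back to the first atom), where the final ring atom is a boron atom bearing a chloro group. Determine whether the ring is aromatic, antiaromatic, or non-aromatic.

Aromatic

The p orbitals form a continuous loop: each doubly-bonded ring atom is sp² with one p-orbital electron; each sp² =N– keeps its lone pair in-plane and puts one electron into the π system; the boron has an empty p orbital. The ring is fully conjugated.
Counting π electrons: 5 × 2 = 10 from the double-bond units + 0 from the B(chloro) atom = 10.
That gives a 4n+2 count (10, n = 2).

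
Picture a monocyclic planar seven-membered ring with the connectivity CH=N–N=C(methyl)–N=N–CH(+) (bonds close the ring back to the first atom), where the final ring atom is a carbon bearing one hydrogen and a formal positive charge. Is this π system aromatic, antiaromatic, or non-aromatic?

The p orbitals form a continuous loop: the double-bond atoms are sp², each contributing one p electron; the doubly-bonded nitrogens are pyridine-type — their lone pairs lie in the ring plane, leaving one electron in the p orbital; the carbocation has an empty p orbital. The ring is fully conjugated.
Counting π electrons: 3 × 2 = 6 from the double-bond units + 0 from the CH(+) atom = 6.
Since 6 = 4·1 + 2, the ring meets the 4n+2 criterion.

Aromatic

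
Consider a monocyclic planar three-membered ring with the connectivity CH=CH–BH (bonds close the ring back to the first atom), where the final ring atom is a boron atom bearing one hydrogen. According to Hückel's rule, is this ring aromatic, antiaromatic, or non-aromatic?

Every ring atom contributes a p orbital perpendicular to the ring (every atom in a ring double bond is sp² and brings one electron to the p orbital; the boron has an empty p orbital), so the π system is cyclic and fully conjugated.
Adding the contributions, 1 × 2 = 2 from the double-bond unit + 0 from the BH atom = 2.
Since 2 = 4·0 + 2, the ring meets the 4n+2 criterion.

Aromatic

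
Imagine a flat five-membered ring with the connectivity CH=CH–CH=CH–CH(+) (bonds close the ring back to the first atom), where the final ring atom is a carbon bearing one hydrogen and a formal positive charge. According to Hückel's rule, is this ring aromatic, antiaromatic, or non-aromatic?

All ring atoms are sp² and supply a p orbital to the ring (each doubly-bonded ring atom is sp² with one p-orbital electron; the carbocation has an empty p orbital); the conjugation is uninterrupted.
Adding the contributions, 2 × 2 = 4 from the double-bond units + 0 from the CH(+) atom = 4.
With 4 = 4·1 π electrons, Hückel's rule classifies the planar ring as antiaromatic.
(The species described is the cyclopentadienyl cation.)

Antiaromatic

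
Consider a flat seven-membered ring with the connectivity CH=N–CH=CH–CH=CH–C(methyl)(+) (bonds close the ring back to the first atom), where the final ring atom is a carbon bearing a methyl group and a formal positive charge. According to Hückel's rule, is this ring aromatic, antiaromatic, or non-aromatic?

The p orbitals form a continuous loop: every atom in a ring double bond is sp² and brings one electron to the p orbital; each =N– nitrogen is pyridine-type (lone pair in the sp² plane, one electron in the p orbital); the carbocation has an empty p orbital. The ring is fully conjugated.
Counting π electrons: 3 × 2 = 6 from the double-bond units + 0 from the C(methyl)(+) atom = 6.
That gives a 4n+2 count (6, n = 1).

Aromatic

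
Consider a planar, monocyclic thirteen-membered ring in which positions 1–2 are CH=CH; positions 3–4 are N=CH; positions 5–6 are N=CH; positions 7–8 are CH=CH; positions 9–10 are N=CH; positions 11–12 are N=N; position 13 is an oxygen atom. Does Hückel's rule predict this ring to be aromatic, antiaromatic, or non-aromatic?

Aromatic

All ring atoms are sp² and supply a p orbital to the ring (every atom in a ring double bond is sp² and brings one electron to the p orbital; the doubly-bonded nitrogens are pyridine-type — their lone pairs lie in the ring plane, leaving one electron in the p orbital; the oxygen donates one lone pair from its p orbital); the conjugation is uninterrupted.
Adding the contributions, 6 × 2 = 12 from the double-bond units + 2 from the O atom = 14.
With 14 π electrons (n = 3), the Hückel 4n+2 condition holds.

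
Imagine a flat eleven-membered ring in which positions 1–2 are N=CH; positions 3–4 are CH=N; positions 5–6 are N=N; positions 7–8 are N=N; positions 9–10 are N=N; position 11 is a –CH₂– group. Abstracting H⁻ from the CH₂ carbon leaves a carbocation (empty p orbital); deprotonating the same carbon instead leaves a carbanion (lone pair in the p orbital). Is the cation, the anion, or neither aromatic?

Both ions have a continuous loop of p orbitals — each ring atom is sp².
Cation: 5 × 2 + 0 = 10 π electrons → 4(2)+2, aromatic.
Anion: 5 × 2 + 2 = 12 π electrons → 4(3), antiaromatic.

The cation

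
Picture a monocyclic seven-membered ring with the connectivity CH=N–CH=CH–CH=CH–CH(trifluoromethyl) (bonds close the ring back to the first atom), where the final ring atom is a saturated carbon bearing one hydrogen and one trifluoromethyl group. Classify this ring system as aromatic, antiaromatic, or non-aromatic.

Non-aromatic

At the CH(trifluoromethyl) position, that saturated carbon is sp³ and has no p orbital in the ring π system; the ring's p-orbital overlap is broken there.
Hückel's rule only applies to fully conjugated rings, so this one is simply non-aromatic.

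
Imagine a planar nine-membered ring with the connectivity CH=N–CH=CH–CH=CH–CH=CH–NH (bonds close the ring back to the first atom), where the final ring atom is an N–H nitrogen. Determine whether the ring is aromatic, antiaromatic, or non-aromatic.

The p orbitals form a continuous loop: every atom in a ring double bond is sp² and brings one electron to the p orbital; the doubly-bonded nitrogens are pyridine-type — their lone pairs lie in the ring plane, leaving one electron in the p orbital; the pyrrole-type nitrogen donates its lone pair from the p orbital. The ring is fully conjugated.
Tallying contributions gives 4 × 2 = 8 from the double-bond units + 2 from the NH atom = 10.
That gives a 4n+2 count (10, n = 2).

Aromatic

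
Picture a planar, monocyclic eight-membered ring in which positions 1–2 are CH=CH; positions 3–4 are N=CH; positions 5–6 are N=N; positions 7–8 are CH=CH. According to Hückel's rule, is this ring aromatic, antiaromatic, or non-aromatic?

Antiaromatic

Every ring atom contributes a p orbital perpendicular to the ring (each doubly-bonded ring atom is sp² with one p-orbital electron; each =N– nitrogen is pyridine-type (lone pair in the sp² plane, one electron in the p orbital)), so the π system is cyclic and fully conjugated.
Counting π electrons: 4 × 2 = 8 from the 4 double-bond units.
8 is a 4n count (n = 2), so the planar conjugated ring is antiaromatic.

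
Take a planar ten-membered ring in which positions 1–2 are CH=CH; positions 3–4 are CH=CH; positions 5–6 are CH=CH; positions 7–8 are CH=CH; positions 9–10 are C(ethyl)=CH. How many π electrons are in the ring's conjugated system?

10

Check conjugation: every atom in a ring double bond is sp² and brings one electron to the p orbital — every position has a p orbital, so the cyclic π system is continuous.
π-electron count: 5 × 2 = 10 from the 5 double-bond units.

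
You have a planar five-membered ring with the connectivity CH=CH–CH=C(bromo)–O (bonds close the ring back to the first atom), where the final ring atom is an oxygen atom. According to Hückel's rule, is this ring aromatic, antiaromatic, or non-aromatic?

Aromatic

Check conjugation: every atom in a ring double bond is sp² and brings one electron to the p orbital; the oxygen donates one lone pair from its p orbital — every position has a p orbital, so the cyclic π system is continuous.
Counting π electrons: 2 × 2 = 4 from the double-bond units + 2 from the O atom = 6.
With 6 π electrons (n = 1), the Hückel 4n+2 condition holds.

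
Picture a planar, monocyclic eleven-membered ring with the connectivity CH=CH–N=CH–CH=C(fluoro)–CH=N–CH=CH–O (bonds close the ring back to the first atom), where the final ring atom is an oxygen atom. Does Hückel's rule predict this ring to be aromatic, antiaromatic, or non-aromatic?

Antiaromatic

All ring atoms are sp² and supply a p orbital to the ring (each doubly-bonded ring atom is sp² with one p-orbital electron; each sp² =N– keeps its lone pair in-plane and puts one electron into the π system; the oxygen donates one lone pair from its p orbital); the conjugation is uninterrupted.
Tallying contributions gives 5 × 2 = 10 from the double-bond units + 2 from the O atom = 12.
A 4n π count (12, n = 3) in a planar conjugated ring means antiaromatic.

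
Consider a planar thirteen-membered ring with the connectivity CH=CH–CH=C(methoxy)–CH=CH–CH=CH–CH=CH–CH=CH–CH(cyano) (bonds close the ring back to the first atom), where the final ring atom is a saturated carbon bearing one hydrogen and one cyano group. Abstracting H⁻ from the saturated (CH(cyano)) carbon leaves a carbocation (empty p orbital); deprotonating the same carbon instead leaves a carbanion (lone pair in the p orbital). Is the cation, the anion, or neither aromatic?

In both ions every ring atom is sp² and contributes a p orbital, so both rings are fully conjugated.
Cation: 6 × 2 + 0 = 12 π electrons → 4(3), antiaromatic.
Anion: 6 × 2 + 2 = 14 π electrons → 4(3)+2, aromatic.

The anion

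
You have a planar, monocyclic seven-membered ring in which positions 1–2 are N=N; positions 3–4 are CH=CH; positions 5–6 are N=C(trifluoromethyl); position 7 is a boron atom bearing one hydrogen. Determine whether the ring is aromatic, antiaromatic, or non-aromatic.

Aromatic

All ring atoms are sp² and supply a p orbital to the ring (every atom in a ring double bond is sp² and brings one electron to the p orbital; each sp² =N– keeps its lone pair in-plane and puts one electron into the π system; the boron has an empty p orbital); the conjugation is uninterrupted.
Counting π electrons: 3 × 2 = 6 from the double-bond units + 0 from the BH atom = 6.
That gives a 4n+2 count (6, n = 1).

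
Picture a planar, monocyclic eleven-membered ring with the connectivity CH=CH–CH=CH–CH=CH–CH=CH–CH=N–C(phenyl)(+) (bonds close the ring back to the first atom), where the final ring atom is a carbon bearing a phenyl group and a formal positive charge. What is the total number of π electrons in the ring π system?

Check conjugation: each doubly-bonded ring atom is sp² with one p-orbital electron; the doubly-bonded nitrogens are pyridine-type — their lone pairs lie in the ring plane, leaving one electron in the p orbital; the carbocation has an empty p orbital — every position has a p orbital, so the cyclic π system is continuous.
Tallying contributions gives 5 × 2 = 10 from the double-bond units + 0 from the C(phenyl)(+) atom = 10.

10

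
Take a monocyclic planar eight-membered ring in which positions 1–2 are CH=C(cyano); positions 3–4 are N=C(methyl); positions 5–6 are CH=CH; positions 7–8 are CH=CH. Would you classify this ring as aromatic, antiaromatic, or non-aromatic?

Every ring atom contributes a p orbital perpendicular to the ring (the double-bond atoms are sp², each contributing one p electron; the doubly-bonded nitrogens are pyridine-type — their lone pairs lie in the ring plane, leaving one electron in the p orbital), so the π system is cyclic and fully conjugated.
π-electron count: 4 × 2 = 8 from the 4 double-bond units.
8 is a 4n count (n = 2), so the planar conjugated ring is antiaromatic.

Antiaromatic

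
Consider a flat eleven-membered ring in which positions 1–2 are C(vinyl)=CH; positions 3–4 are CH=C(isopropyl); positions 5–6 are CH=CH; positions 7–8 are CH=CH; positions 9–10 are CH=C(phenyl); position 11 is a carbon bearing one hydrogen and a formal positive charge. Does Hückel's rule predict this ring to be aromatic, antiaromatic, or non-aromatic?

The p orbitals form a continuous loop: the double-bond atoms are sp², each contributing one p electron; the carbocation has an empty p orbital. The ring is fully conjugated.
π-electron count: 5 × 2 = 10 from the double-bond units + 0 from the CH(+) atom = 10.
With 10 π electrons (n = 2), the Hückel 4n+2 condition holds.

Aromatic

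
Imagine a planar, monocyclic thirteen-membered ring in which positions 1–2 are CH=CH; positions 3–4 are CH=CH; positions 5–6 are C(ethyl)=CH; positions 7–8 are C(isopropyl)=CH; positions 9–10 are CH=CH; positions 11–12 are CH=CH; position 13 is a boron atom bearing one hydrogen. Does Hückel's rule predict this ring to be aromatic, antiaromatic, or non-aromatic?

The p orbitals form a continuous loop: every atom in a ring double bond is sp² and brings one electron to the p orbital; the boron has an empty p orbital. The ring is fully conjugated.
π-electron count: 6 × 2 = 12 from the double-bond units + 0 from the BH atom = 12.
With 12 = 4·3 π electrons, Hückel's rule classifies the planar ring as antiaromatic.

Antiaromatic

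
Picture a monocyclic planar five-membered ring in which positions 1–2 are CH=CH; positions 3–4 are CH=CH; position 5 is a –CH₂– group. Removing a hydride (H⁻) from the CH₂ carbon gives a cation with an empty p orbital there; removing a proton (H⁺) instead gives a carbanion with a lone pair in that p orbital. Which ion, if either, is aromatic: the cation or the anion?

The anion

Once that carbon is sp², every ring atom has a p orbital and both ions are fully conjugated.
Cation: 2 × 2 + 0 = 4 π electrons → 4(1), antiaromatic.
Anion: 2 × 2 + 2 = 6 π electrons → 4(1)+2, aromatic.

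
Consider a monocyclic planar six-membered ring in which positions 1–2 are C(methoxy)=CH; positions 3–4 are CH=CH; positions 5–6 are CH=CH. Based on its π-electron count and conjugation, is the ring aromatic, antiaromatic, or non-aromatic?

The p orbitals form a continuous loop: the double-bond atoms are sp², each contributing one p electron. The ring is fully conjugated.
π-electron count: 3 × 2 = 6 from the 3 double-bond units.
6 = 4(1) + 2, which satisfies Hückel's 4n+2 rule.

Aromatic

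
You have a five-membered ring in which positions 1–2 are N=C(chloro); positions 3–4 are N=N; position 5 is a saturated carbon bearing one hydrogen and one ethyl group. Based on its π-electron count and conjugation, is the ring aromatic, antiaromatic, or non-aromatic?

Because that saturated carbon is sp³ and has no p orbital in the ring π system at the CH(ethyl) position, the π system cannot extend all the way around the ring.
Hückel's rule only applies to fully conjugated rings, so this one is simply non-aromatic.

Non-aromatic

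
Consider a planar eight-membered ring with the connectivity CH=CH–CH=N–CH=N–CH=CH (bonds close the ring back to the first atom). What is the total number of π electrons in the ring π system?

Every ring atom contributes a p orbital perpendicular to the ring (the double-bond atoms are sp², each contributing one p electron; the doubly-bonded nitrogens are pyridine-type — their lone pairs lie in the ring plane, leaving one electron in the p orbital), so the π system is cyclic and fully conjugated.
π-electron count: 4 × 2 = 8 from the 4 double-bond units.

8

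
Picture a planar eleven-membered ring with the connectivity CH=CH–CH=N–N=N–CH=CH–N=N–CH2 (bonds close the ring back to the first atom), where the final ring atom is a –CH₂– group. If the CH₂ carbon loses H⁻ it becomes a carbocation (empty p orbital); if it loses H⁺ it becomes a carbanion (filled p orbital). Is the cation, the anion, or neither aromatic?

The cation

Both ions have a continuous loop of p orbitals — each ring atom is sp².
Cation: 5 × 2 + 0 = 10 π electrons → 4(2)+2, aromatic.
Anion: 5 × 2 + 2 = 12 π electrons → 4(3), antiaromatic.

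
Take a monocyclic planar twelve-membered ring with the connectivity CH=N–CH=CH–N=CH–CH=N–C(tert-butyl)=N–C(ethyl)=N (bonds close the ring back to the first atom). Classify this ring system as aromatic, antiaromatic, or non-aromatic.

All ring atoms are sp² and supply a p orbital to the ring (the double-bond atoms are sp², each contributing one p electron; the doubly-bonded nitrogens are pyridine-type — their lone pairs lie in the ring plane, leaving one electron in the p orbital); the conjugation is uninterrupted.
Adding the contributions, 6 × 2 = 12 from the 6 double-bond units.
12 is a 4n count (n = 3), so the planar conjugated ring is antiaromatic.

Antiaromatic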